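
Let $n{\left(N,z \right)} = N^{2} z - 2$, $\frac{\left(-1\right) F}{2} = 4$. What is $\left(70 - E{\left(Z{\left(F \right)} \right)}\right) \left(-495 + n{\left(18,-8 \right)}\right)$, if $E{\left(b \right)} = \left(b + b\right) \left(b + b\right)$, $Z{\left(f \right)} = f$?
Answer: $574554$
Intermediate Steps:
$F = -8$ ($F = \left(-2\right) 4 = -8$)
$E{\left(b \right)} = 4 b^{2}$ ($E{\left(b \right)} = 2 b 2 b = 4 b^{2}$)
$n{\left(N,z \right)} = -2 + z N^{2}$ ($n{\left(N,z \right)} = z N^{2} - 2 = -2 + z N^{2}$)
$\left(70 - E{\left(Z{\left(F \right)} \right)}\right) \left(-495 + n{\left(18,-8 \right)}\right) = \left(70 - 4 \left(-8\right)^{2}\right) \left(-495 - \left(2 + 8 \cdot 18^{2}\right)\right) = \left(70 - 4 \cdot 64\right) \left(-495 - 2594\right) = \left(70 - 256\right) \left(-495 - 2594\right) = \left(-186\right) \left(-3089\right) = 574554$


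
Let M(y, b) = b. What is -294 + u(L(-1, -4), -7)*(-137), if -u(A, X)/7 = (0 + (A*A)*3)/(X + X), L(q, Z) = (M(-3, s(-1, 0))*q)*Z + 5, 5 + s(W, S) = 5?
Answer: -10863/2 ≈ -5431.5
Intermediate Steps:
s(W, S) = 0 (s(W, S) = -5 + 5 = 0)
L(q, Z) = 5 (L(q, Z) = (0*q)*Z + 5 = 0*Z + 5 = 0 + 5 = 5)
u(A, X) = -21*A²/(2*X) (u(A, X) = -7*(0 + (A*A)*3)/(X + X) = -7*(0 + A²*3)/(2*X) = -7*(0 + 3*A²)*1/(2*X) = -7*3*A²*1/(2*X) = -21*A²/(2*X))
-294 + u(L(-1, -4), -7)*(-137) = -294 - 21/2*5²/(-7)*(-137) = -294 - 21/2*25*(-⅐)*(-137) = -294 + (75/2)*(-137) = -294 - 10275/2 = -10863/2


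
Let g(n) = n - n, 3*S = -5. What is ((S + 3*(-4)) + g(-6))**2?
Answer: 1681/9 ≈ 186.78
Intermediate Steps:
S = -5/3 (S = (1/3)*(-5) = -5/3 ≈ -1.6667)
g(n) = 0
((S + 3*(-4)) + g(-6))**2 = ((-5/3 + 3*(-4)) + 0)**2 = ((-5/3 - 12) + 0)**2 = (-41/3 + 0)**2 = (-41/3)**2 = 1681/9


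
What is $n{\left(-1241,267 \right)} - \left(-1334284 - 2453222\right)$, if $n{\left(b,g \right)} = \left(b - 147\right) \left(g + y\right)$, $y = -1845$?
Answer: $5977770$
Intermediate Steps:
$n{\left(b,g \right)} = \left(-1845 + g\right) \left(-147 + b\right)$ ($n{\left(b,g \right)} = \left(b - 147\right) \left(g - 1845\right) = \left(-147 + b\right) \left(-1845 + g\right) = \left(-1845 + g\right) \left(-147 + b\right)$)
$n{\left(-1241,267 \right)} - \left(-1334284 - 2453222\right) = \left(271215 - -2289645 - 39249 - 331347\right) - \left(-1334284 - 2453222\right) = \left(271215 + 2289645 - 39249 - 331347\right) - -3787506 = 2190264 + 3787506 = 5977770$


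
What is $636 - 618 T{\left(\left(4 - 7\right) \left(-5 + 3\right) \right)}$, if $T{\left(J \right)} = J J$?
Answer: $-21612$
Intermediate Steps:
$T{\left(J \right)} = J^{2}$
$636 - 618 T{\left(\left(4 - 7\right) \left(-5 + 3\right) \right)} = 636 - 618 \left(\left(4 - 7\right) \left(-5 + 3\right)\right)^{2} = 636 - 618 \left(\left(-3\right) \left(-2\right)\right)^{2} = 636 - 618 \cdot 6^{2} = 636 - 22248 = -21612$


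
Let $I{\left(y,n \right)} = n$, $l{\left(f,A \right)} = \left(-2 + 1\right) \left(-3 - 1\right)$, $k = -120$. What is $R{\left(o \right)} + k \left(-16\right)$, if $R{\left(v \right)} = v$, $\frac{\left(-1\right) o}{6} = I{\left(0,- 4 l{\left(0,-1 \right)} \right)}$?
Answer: $2016$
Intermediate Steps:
$l{\left(f,A \right)} = 4$ ($l{\left(f,A \right)} = \left(-1\right) \left(-4\right) = 4$)
$o = 96$ ($o = - 6 \left(\left(-4\right) 4\right) = \left(-6\right) \left(-16\right) = 96$)
$R{\left(o \right)} + k \left(-16\right) = 96 - -1920 = 96 + 1920 = 2016$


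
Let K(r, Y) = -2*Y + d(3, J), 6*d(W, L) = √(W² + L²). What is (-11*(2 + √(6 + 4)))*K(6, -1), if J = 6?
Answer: -11*(2 + √10)*(4 + √5)/2 ≈ -177.06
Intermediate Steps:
d(W, L) = √(L² + W²)/6 (d(W, L) = √(W² + L²)/6 = √(L² + W²)/6)
K(r, Y) = √5/2 - 2*Y (K(r, Y) = -2*Y + √(6² + 3²)/6 = -2*Y + √(36 + 9)/6 = -2*Y + √45/6 = -2*Y + (3*√5)/6 = -2*Y + √5/2 = √5/2 - 2*Y)
(-11*(2 + √(6 + 4)))*K(6, -1) = (-11*(2 + √(6 + 4)))*(√5/2 - 2*(-1)) = (-11*(2 + √10))*(√5/2 + 2) = (-22 - 11*√10)*(2 + √5/2)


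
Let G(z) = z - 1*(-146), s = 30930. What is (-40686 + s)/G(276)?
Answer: -4878/211 ≈ -23.118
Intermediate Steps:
G(z) = 146 + z (G(z) = z + 146 = 146 + z)
(-40686 + s)/G(276) = (-40686 + 30930)/(146 + 276) = -9756/422 = -9756*1/422 = -4878/211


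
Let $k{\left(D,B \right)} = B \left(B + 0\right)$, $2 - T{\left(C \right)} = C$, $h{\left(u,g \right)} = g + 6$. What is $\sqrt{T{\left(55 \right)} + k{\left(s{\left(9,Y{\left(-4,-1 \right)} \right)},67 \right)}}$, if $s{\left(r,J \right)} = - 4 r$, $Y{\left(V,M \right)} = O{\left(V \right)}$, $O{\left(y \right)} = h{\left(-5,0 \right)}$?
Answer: $2 \sqrt{1109} \approx 66.603$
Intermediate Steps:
$h{\left(u,g \right)} = 6 + g$
$O{\left(y \right)} = 6$ ($O{\left(y \right)} = 6 + 0 = 6$)
$Y{\left(V,M \right)} = 6$
$T{\left(C \right)} = 2 - C$
$k{\left(D,B \right)} = B^{2}$ ($k{\left(D,B \right)} = B B = B^{2}$)
$\sqrt{T{\left(55 \right)} + k{\left(s{\left(9,Y{\left(-4,-1 \right)} \right)},67 \right)}} = \sqrt{\left(2 - 55\right) + 67^{2}} = \sqrt{\left(2 - 55\right) + 4489} = \sqrt{-53 + 4489} = \sqrt{4436} = 2 \sqrt{1109}$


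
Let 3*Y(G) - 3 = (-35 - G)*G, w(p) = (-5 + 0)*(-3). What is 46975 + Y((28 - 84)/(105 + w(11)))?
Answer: 31712426/675 ≈ 46981.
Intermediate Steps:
w(p) = 15 (w(p) = -5*(-3) = 15)
Y(G) = 1 + G*(-35 - G)/3 (Y(G) = 1 + ((-35 - G)*G)/3 = 1 + (G*(-35 - G))/3 = 1 + G*(-35 - G)/3)
46975 + Y((28 - 84)/(105 + w(11))) = 46975 + (1 - 35*(28 - 84)/(3*(105 + 15)) - (28 - 84)**2/(105 + 15)**2/3) = 46975 + (1 - (-1960)/(3*120) - (-56/120)**2/3) = 46975 + (1 - (-1960)/(3*120) - (-56*1/120)**2/3) = 46975 + (1 - 35/3*(-7/15) - (-7/15)**2/3) = 46975 + (1 + 49/9 - 1/3*49/225) = 46975 + (1 + 49/9 - 49/675) = 46975 + 4301/675 = 31712426/675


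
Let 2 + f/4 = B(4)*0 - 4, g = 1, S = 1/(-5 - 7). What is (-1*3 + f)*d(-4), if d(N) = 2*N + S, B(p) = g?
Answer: 873/4 ≈ 218.25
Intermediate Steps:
S = -1/12 (S = 1/(-12) = -1/12 ≈ -0.083333)
B(p) = 1
d(N) = -1/12 + 2*N (d(N) = 2*N - 1/12 = -1/12 + 2*N)
f = -24 (f = -8 + 4*(1*0 - 4) = -8 + 4*(0 - 4) = -8 + 4*(-4) = -8 - 16 = -24)
(-1*3 + f)*d(-4) = (-1*3 - 24)*(-1/12 + 2*(-4)) = (-3 - 24)*(-1/12 - 8) = -27*(-97/12) = 873/4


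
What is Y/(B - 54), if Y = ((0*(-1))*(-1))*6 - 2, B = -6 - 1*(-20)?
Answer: 1/20 ≈ 0.050000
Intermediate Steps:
B = 14 (B = -6 + 20 = 14)
Y = -2 (Y = (0*(-1))*6 - 2 = 0*6 - 2 = 0 - 2 = -2)
Y/(B - 54) = -2/(14 - 54) = -2/(-40) = -2*(-1/40) = 1/20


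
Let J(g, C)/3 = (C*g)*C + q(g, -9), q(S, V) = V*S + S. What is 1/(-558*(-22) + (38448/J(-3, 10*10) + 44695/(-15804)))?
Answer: 19739196/242254106705 ≈ 8.1481e-5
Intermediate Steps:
q(S, V) = S + S*V (q(S, V) = S*V + S = S + S*V)
J(g, C) = -24*g + 3*g*C**2 (J(g, C) = 3*((C*g)*C + g*(1 - 9)) = 3*(g*C**2 + g*(-8)) = 3*(g*C**2 - 8*g) = 3*(-8*g + g*C**2) = -24*g + 3*g*C**2)
1/(-558*(-22) + (38448/J(-3, 10*10) + 44695/(-15804))) = 1/(-558*(-22) + (38448/((3*(-3)*(-8 + (10*10)**2))) + 44695/(-15804))) = 1/(12276 + (38448/((3*(-3)*(-8 + 100**2))) + 44695*(-1/15804))) = 1/(12276 + (38448/((3*(-3)*(-8 + 10000))) - 44695/15804)) = 1/(12276 + (38448/((3*(-3)*9992)) - 44695/15804)) = 1/(12276 + (38448/(-89928) - 44695/15804)) = 1/(12276 + (38448*(-1/89928) - 44695/15804)) = 1/(12276 + (-534/1249 - 44695/15804)) = 1/(12276 - 64263391/19739196) = 1/(242254106705/19739196) = 19739196/242254106705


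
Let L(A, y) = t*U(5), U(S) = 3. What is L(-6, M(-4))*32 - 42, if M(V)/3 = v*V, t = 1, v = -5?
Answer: 54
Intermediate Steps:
M(V) = -15*V (M(V) = 3*(-5*V) = -15*V)
L(A, y) = 3 (L(A, y) = 1*3 = 3)
L(-6, M(-4))*32 - 42 = 3*32 - 42 = 96 - 42 = 54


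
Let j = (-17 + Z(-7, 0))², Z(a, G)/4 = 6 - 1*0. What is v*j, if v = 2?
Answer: 98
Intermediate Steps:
Z(a, G) = 24 (Z(a, G) = 4*(6 - 1*0) = 4*(6 + 0) = 4*6 = 24)
j = 49 (j = (-17 + 24)² = 7² = 49)
v*j = 2*49 = 98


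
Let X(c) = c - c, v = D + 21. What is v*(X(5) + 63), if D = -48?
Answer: -1701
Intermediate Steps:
v = -27 (v = -48 + 21 = -27)
X(c) = 0
v*(X(5) + 63) = -27*(0 + 63) = -27*63 = -1701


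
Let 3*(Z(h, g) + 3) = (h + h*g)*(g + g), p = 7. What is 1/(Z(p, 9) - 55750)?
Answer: -1/55333 ≈ -1.8072e-5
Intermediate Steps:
Z(h, g) = -3 + 2*g*(h + g*h)/3 (Z(h, g) = -3 + ((h + h*g)*(g + g))/3 = -3 + ((h + g*h)*(2*g))/3 = -3 + (2*g*(h + g*h))/3 = -3 + 2*g*(h + g*h)/3)
1/(Z(p, 9) - 55750) = 1/((-3 + (2/3)*9*7 + (2/3)*7*9**2) - 55750) = 1/((-3 + 42 + (2/3)*7*81) - 55750) = 1/((-3 + 42 + 378) - 55750) = 1/(417 - 55750) = 1/(-55333) = -1/55333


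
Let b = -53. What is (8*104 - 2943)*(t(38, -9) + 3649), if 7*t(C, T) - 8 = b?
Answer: -53826278/7 ≈ -7.6895e+6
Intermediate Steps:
t(C, T) = -45/7 (t(C, T) = 8/7 + (1/7)*(-53) = 8/7 - 53/7 = -45/7)
(8*104 - 2943)*(t(38, -9) + 3649) = (8*104 - 2943)*(-45/7 + 3649) = (832 - 2943)*(25498/7) = -2111*25498/7 = -53826278/7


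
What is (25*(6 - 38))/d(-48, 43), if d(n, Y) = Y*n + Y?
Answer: 800/2021 ≈ 0.39584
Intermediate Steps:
d(n, Y) = Y + Y*n
(25*(6 - 38))/d(-48, 43) = (25*(6 - 38))/((43*(1 - 48))) = (25*(-32))/((43*(-47))) = -800/(-2021) = -800*(-1/2021) = 800/2021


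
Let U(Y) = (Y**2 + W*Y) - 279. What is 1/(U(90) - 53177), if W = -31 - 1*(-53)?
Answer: -1/43376 ≈ -2.3054e-5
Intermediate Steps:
W = 22 (W = -31 + 53 = 22)
U(Y) = -279 + Y**2 + 22*Y (U(Y) = (Y**2 + 22*Y) - 279 = -279 + Y**2 + 22*Y)
1/(U(90) - 53177) = 1/((-279 + 90**2 + 22*90) - 53177) = 1/((-279 + 8100 + 1980) - 53177) = 1/(9801 - 53177) = 1/(-43376) = -1/43376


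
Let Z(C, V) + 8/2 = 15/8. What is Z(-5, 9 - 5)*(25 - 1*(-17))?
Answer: -357/4 ≈ -89.250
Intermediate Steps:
Z(C, V) = -17/8 (Z(C, V) = -4 + 15/8 = -17/8)
Z(-5, 9 - 5)*(25 - 1*(-17)) = -17*(25 - 1*(-17))/8 = -17*(25 + 17)/8 = -17/8*42 = -357/4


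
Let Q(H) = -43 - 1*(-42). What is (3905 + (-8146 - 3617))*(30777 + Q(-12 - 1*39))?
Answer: -241837808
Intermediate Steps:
Q(H) = -1 (Q(H) = -43 + 42 = -1)
(3905 + (-8146 - 3617))*(30777 + Q(-12 - 1*39)) = (3905 + (-8146 - 3617))*(30777 - 1) = (3905 - 11763)*30776 = -7858*30776 = -241837808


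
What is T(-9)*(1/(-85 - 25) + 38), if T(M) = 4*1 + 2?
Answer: 12537/55 ≈ 227.95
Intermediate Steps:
T(M) = 6 (T(M) = 4 + 2 = 6)
T(-9)*(1/(-85 - 25) + 38) = 6*(1/(-85 - 25) + 38) = 6*(1/(-110) + 38) = 6*(-1/110 + 38) = 6*(4179/110) = 12537/55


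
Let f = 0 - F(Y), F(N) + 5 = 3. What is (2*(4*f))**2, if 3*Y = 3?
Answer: 256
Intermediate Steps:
Y = 1 (Y = (1/3)*3 = 1)
F(N) = -2 (F(N) = -5 + 3 = -2)
f = 2 (f = 0 - 1*(-2) = 0 + 2 = 2)
(2*(4*f))**2 = (2*(4*2))**2 = (2*8)**2 = 16**2 = 256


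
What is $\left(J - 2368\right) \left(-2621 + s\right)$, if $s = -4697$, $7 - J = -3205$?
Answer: $-6176392$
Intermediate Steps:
$J = 3212$ ($J = 7 - -3205 = 7 + 3205 = 3212$)
$\left(J - 2368\right) \left(-2621 + s\right) = \left(3212 - 2368\right) \left(-2621 - 4697\right) = 844 \left(-7318\right) = -6176392$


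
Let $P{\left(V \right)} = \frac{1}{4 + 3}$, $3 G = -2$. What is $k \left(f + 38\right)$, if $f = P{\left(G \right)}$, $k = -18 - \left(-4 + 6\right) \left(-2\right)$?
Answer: $-534$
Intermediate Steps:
$k = -14$ ($k = -18 - 2 \left(-2\right) = -18 - -4 = -18 + 4 = -14$)
$G = - \frac{2}{3}$ ($G = \frac{1}{3} \left(-2\right) = - \frac{2}{3} \approx -0.66667$)
$P{\left(V \right)} = \frac{1}{7}$
$f = \frac{1}{7} \approx 0.14286$
$k \left(f + 38\right) = - 14 \left(\frac{1}{7} + 38\right) = \left(-14\right) \frac{267}{7} = -534$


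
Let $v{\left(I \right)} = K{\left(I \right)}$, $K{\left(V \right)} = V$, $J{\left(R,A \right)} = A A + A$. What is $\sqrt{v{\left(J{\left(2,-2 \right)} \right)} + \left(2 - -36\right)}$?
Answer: $2 \sqrt{10} \approx 6.3246$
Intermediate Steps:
$J{\left(R,A \right)} = A + A^{2}$ ($J{\left(R,A \right)} = A^{2} + A = A + A^{2}$)
$v{\left(I \right)} = I$
$\sqrt{v{\left(J{\left(2,-2 \right)} \right)} + \left(2 - -36\right)} = \sqrt{- 2 \left(1 - 2\right) + \left(2 - -36\right)} = \sqrt{\left(-2\right) \left(-1\right) + \left(2 + 36\right)} = \sqrt{2 + 38} = \sqrt{40} = 2 \sqrt{10}$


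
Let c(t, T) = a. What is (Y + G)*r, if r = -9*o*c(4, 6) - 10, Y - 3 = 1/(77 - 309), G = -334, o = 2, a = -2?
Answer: -998309/116 ≈ -8606.1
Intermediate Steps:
c(t, T) = -2
Y = 695/232 (Y = 3 + 1/(77 - 309) = 3 + 1/(-232) = 3 - 1/232 = 695/232 ≈ 2.9957)
r = 26 (r = -18*(-2) - 10 = -9*(-4) - 10 = 36 - 10 = 26)
(Y + G)*r = (695/232 - 334)*26 = -76793/232*26 = -998309/116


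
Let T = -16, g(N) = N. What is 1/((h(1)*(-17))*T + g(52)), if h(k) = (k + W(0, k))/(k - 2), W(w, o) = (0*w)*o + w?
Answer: -1/220 ≈ -0.0045455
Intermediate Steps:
W(w, o) = w (W(w, o) = 0*o + w = 0 + w = w)
h(k) = k/(-2 + k) (h(k) = (k + 0)/(k - 2) = k/(-2 + k))
1/((h(1)*(-17))*T + g(52)) = 1/(((1/(-2 + 1))*(-17))*(-16) + 52) = 1/(((1/(-1))*(-17))*(-16) + 52) = 1/(((1*(-1))*(-17))*(-16) + 52) = 1/(-1*(-17)*(-16) + 52) = 1/(17*(-16) + 52) = 1/(-272 + 52) = 1/(-220) = -1/220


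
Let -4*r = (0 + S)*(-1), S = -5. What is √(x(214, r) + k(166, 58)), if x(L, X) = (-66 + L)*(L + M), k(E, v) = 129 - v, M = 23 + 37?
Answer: √40623 ≈ 201.55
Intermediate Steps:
M = 60
r = -5/4 (r = -(0 - 5)*(-1)/4 = -(-5)*(-1)/4 = -¼*5 = -5/4 ≈ -1.2500)
x(L, X) = (-66 + L)*(60 + L) (x(L, X) = (-66 + L)*(L + 60) = (-66 + L)*(60 + L))
√(x(214, r) + k(166, 58)) = √((-3960 + 214² - 6*214) + (129 - 1*58)) = √((-3960 + 45796 - 1284) + (129 - 58)) = √(40552 + 71) = √40623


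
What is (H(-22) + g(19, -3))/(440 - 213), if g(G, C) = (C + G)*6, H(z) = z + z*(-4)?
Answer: 162/227 ≈ 0.71366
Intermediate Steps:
H(z) = -3*z (H(z) = z - 4*z = -3*z)
g(G, C) = 6*C + 6*G
(H(-22) + g(19, -3))/(440 - 213) = (-3*(-22) + (6*(-3) + 6*19))/(440 - 213) = (66 + (-18 + 114))/227 = (66 + 96)*(1/227) = 162*(1/227) = 162/227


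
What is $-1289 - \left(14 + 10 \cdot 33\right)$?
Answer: $-1633$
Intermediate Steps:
$-1289 - \left(14 + 10 \cdot 33\right) = -1289 - \left(14 + 330\right) = -1289 - 344 = -1633$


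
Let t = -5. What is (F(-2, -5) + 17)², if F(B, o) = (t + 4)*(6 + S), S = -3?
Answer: 196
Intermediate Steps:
F(B, o) = -3 (F(B, o) = (-5 + 4)*(6 - 3) = -1*3 = -3)
(F(-2, -5) + 17)² = (-3 + 17)² = 14² = 196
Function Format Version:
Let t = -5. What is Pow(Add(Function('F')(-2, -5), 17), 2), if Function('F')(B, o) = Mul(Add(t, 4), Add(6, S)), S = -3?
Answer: 196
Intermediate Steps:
Function('F')(B, o) = -3 (Function('F')(B, o) = Mul(Add(-5, 4), Add(6, -3)) = Mul(-1, 3) = -3)
Pow(Add(Function('F')(-2, -5), 17), 2) = Pow(Add(-3, 17), 2) = Pow(14, 2) = 196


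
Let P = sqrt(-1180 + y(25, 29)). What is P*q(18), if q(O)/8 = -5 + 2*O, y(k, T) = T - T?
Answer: 496*I*sqrt(295) ≈ 8519.1*I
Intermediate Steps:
y(k, T) = 0
q(O) = -40 + 16*O (q(O) = 8*(-5 + 2*O) = -40 + 16*O)
P = 2*I*sqrt(295) (P = sqrt(-1180 + 0) = sqrt(-1180) = 2*I*sqrt(295) ≈ 34.351*I)
P*q(18) = (2*I*sqrt(295))*(-40 + 16*18) = (2*I*sqrt(295))*(-40 + 288) = (2*I*sqrt(295))*248 = 496*I*sqrt(295)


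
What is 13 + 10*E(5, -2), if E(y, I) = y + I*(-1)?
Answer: 83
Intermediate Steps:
E(y, I) = y - I
13 + 10*E(5, -2) = 13 + 10*(5 - 1*(-2)) = 13 + 10*(5 + 2) = 13 + 10*7 = 13 + 70 = 83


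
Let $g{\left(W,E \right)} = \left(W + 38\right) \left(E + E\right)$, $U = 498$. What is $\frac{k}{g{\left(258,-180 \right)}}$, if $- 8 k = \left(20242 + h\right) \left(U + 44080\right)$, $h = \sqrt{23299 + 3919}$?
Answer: $\frac{225586969}{213120} + \frac{22289 \sqrt{27218}}{426240} \approx 1067.1$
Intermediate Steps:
$h = \sqrt{27218} \approx 164.98$
$g{\left(W,E \right)} = 2 E \left(38 + W\right)$ ($g{\left(W,E \right)} = \left(38 + W\right) 2 E = 2 E \left(38 + W\right)$)
$k = - \frac{225586969}{2} - \frac{22289 \sqrt{27218}}{4}$ ($k = - \frac{\left(20242 + \sqrt{27218}\right) \left(498 + 44080\right)}{8} = - \frac{\left(20242 + \sqrt{27218}\right) 44578}{8} = - \frac{902347876 + 44578 \sqrt{27218}}{8} = - \frac{225586969}{2} - \frac{22289 \sqrt{27218}}{4} \approx -1.1371 \cdot 10^{8}$)
$\frac{k}{g{\left(258,-180 \right)}} = \frac{- \frac{225586969}{2} - \frac{22289 \sqrt{27218}}{4}}{2 \left(-180\right) \left(38 + 258\right)} = \frac{- \frac{225586969}{2} - \frac{22289 \sqrt{27218}}{4}}{2 \left(-180\right) 296} = \frac{- \frac{225586969}{2} - \frac{22289 \sqrt{27218}}{4}}{-106560} = \left(- \frac{225586969}{2} - \frac{22289 \sqrt{27218}}{4}\right) \left(- \frac{1}{106560}\right) = \frac{225586969}{213120} + \frac{22289 \sqrt{27218}}{426240}$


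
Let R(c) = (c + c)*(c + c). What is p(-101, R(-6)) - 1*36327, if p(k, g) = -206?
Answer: -36533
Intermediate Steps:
R(c) = 4*c² (R(c) = (2*c)*(2*c) = 4*c²)
p(-101, R(-6)) - 1*36327 = -206 - 1*36327 = -206 - 36327 = -36533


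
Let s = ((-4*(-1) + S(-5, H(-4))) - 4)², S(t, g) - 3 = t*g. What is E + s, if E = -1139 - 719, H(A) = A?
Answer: -1329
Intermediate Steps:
S(t, g) = 3 + g*t (S(t, g) = 3 + t*g = 3 + g*t)
E = -1858
s = 529 (s = ((-4*(-1) + (3 - 4*(-5))) - 4)² = ((4 + (3 + 20)) - 4)² = ((4 + 23) - 4)² = (27 - 4)² = 23² = 529)
E + s = -1858 + 529 = -1329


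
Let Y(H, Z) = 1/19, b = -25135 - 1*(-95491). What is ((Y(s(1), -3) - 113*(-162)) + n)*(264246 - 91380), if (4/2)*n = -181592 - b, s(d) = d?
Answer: -353630420406/19 ≈ -1.8612e+10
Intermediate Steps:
b = 70356 (b = -25135 + 95491 = 70356)
Y(H, Z) = 1/19
n = -125974 (n = (-181592 - 1*70356)/2 = (-181592 - 70356)/2 = (1/2)*(-251948) = -125974)
((Y(s(1), -3) - 113*(-162)) + n)*(264246 - 91380) = ((1/19 - 113*(-162)) - 125974)*(264246 - 91380) = ((1/19 + 18306) - 125974)*172866 = (347815/19 - 125974)*172866 = -2045691/19*172866 = -353630420406/19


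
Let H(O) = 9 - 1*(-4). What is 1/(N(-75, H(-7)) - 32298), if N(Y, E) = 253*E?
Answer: -1/29009 ≈ -3.4472e-5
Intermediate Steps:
H(O) = 13 (H(O) = 9 + 4 = 13)
1/(N(-75, H(-7)) - 32298) = 1/(253*13 - 32298) = 1/(3289 - 32298) = 1/(-29009) = -1/29009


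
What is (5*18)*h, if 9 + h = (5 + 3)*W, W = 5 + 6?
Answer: 7110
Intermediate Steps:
W = 11
h = 79 (h = -9 + (5 + 3)*11 = -9 + 8*11 = -9 + 88 = 79)
(5*18)*h = (5*18)*79 = 90*79 = 7110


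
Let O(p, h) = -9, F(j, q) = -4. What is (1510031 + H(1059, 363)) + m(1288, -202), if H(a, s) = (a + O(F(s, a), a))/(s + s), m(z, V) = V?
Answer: 182689484/121 ≈ 1.5098e+6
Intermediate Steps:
H(a, s) = (-9 + a)/(2*s) (H(a, s) = (a - 9)/(s + s) = (-9 + a)/((2*s)) = (-9 + a)*(1/(2*s)) = (-9 + a)/(2*s))
(1510031 + H(1059, 363)) + m(1288, -202) = (1510031 + (1/2)*(-9 + 1059)/363) - 202 = (1510031 + (1/2)*(1/363)*1050) - 202 = (1510031 + 175/121) - 202 = 182713926/121 - 202 = 182689484/121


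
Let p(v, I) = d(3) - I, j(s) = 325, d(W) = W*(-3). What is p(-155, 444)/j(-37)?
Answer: -453/325 ≈ -1.3938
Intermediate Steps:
d(W) = -3*W
p(v, I) = -9 - I (p(v, I) = -3*3 - I = -9 - I)
p(-155, 444)/j(-37) = (-9 - 1*444)/325 = (-9 - 444)*(1/325) = -453*1/325 = -453/325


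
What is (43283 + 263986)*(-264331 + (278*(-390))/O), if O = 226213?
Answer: -1413324346824099/17401 ≈ -8.1221e+10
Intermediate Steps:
(43283 + 263986)*(-264331 + (278*(-390))/O) = (43283 + 263986)*(-264331 + (278*(-390))/226213) = 307269*(-264331 - 108420*1/226213) = 307269*(-264331 - 8340/17401) = 307269*(-4599632071/17401) = -1413324346824099/17401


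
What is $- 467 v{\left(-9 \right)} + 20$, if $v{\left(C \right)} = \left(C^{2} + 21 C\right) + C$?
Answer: $54659$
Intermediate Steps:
$v{\left(C \right)} = C^{2} + 22 C$
$- 467 v{\left(-9 \right)} + 20 = - 467 \left(- 9 \left(22 - 9\right)\right) + 20 = - 467 \left(\left(-9\right) 13\right) + 20 = \left(-467\right) \left(-117\right) + 20 = 54639 + 20 = 54659$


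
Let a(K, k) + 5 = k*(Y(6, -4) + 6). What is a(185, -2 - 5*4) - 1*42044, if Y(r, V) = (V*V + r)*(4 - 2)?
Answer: -43149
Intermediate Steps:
Y(r, V) = 2*r + 2*V**2 (Y(r, V) = (V**2 + r)*2 = (r + V**2)*2 = 2*r + 2*V**2)
a(K, k) = -5 + 50*k (a(K, k) = -5 + k*((2*6 + 2*(-4)**2) + 6) = -5 + k*((12 + 2*16) + 6) = -5 + k*((12 + 32) + 6) = -5 + k*(44 + 6) = -5 + k*50 = -5 + 50*k)
a(185, -2 - 5*4) - 1*42044 = (-5 + 50*(-2 - 5*4)) - 1*42044 = (-5 + 50*(-2 - 20)) - 42044 = (-5 + 50*(-22)) - 42044 = (-5 - 1100) - 42044 = -1105 - 42044 = -43149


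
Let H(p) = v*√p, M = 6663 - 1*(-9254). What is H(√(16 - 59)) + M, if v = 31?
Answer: 15917 + 31*43^(¼)*√I ≈ 15973.0 + 56.132*I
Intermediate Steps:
M = 15917 (M = 6663 + 9254 = 15917)
H(p) = 31*√p
H(√(16 - 59)) + M = 31*√(√(16 - 59)) + 15917 = 31*√(√(-43)) + 15917 = 31*√(I*√43) + 15917 = 31*(43^(¼)*√I) + 15917 = 31*43^(¼)*√I + 15917 = 15917 + 31*43^(¼)*√I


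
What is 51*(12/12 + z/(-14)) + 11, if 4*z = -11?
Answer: 4033/56 ≈ 72.018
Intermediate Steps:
z = -11/4 (z = (1/4)*(-11) = -11/4 ≈ -2.7500)
51*(12/12 + z/(-14)) + 11 = 51*(12/12 - 11/4/(-14)) + 11 = 51*(12*(1/12) - 11/4*(-1/14)) + 11 = 51*(1 + 11/56) + 11 = 51*(67/56) + 11 = 3417/56 + 11 = 4033/56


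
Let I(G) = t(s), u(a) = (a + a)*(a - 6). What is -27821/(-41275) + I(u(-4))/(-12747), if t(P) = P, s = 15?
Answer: 118005054/175377475 ≈ 0.67286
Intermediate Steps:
u(a) = 2*a*(-6 + a) (u(a) = (2*a)*(-6 + a) = 2*a*(-6 + a))
I(G) = 15
-27821/(-41275) + I(u(-4))/(-12747) = -27821/(-41275) + 15/(-12747) = -27821*(-1/41275) + 15*(-1/12747) = 27821/41275 - 5/4249 = 118005054/175377475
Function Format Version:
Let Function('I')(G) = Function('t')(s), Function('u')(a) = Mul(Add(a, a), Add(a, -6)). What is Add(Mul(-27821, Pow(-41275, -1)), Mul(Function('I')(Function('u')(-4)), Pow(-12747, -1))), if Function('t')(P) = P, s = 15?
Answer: Rational(118005054, 175377475) ≈ 0.67286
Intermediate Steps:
Function('u')(a) = Mul(2, a, Add(-6, a)) (Function('u')(a) = Mul(Mul(2, a), Add(-6, a)) = Mul(2, a, Add(-6, a)))
Function('I')(G) = 15
Add(Mul(-27821, Pow(-41275, -1)), Mul(Function('I')(Function('u')(-4)), Pow(-12747, -1))) = Add(Mul(-27821, Pow(-41275, -1)), Mul(15, Pow(-12747, -1))) = Add(Mul(-27821, Rational(-1, 41275)), Mul(15, Rational(-1, 12747))) = Add(Rational(27821, 41275), Rational(-5, 4249)) = Rational(118005054, 175377475)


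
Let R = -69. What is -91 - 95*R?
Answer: 6464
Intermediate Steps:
-91 - 95*R = -91 - 95*(-69) = -91 + 6555 = 6464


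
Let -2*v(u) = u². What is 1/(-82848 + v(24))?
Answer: -1/83136 ≈ -1.2028e-5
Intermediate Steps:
v(u) = -u²/2
1/(-82848 + v(24)) = 1/(-82848 - ½*24²) = 1/(-82848 - ½*576) = 1/(-82848 - 288) = 1/(-83136) = -1/83136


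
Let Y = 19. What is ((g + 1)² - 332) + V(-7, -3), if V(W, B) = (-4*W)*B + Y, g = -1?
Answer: -397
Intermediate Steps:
V(W, B) = 19 - 4*B*W (V(W, B) = (-4*W)*B + 19 = -4*B*W + 19 = 19 - 4*B*W)
((g + 1)² - 332) + V(-7, -3) = ((-1 + 1)² - 332) + (19 - 4*(-3)*(-7)) = (0² - 332) + (19 - 84) = (0 - 332) - 65 = -332 - 65 = -397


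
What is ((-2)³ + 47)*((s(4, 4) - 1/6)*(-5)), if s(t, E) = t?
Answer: -1495/2 ≈ -747.50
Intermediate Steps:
((-2)³ + 47)*((s(4, 4) - 1/6)*(-5)) = ((-2)³ + 47)*((4 - 1/6)*(-5)) = (-8 + 47)*((4 - 1*⅙)*(-5)) = 39*((4 - ⅙)*(-5)) = 39*((23/6)*(-5)) = 39*(-115/6) = -1495/2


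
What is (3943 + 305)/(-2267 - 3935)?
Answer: -2124/3101 ≈ -0.68494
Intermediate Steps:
(3943 + 305)/(-2267 - 3935) = 4248/(-6202) = 4248*(-1/6202) = -2124/3101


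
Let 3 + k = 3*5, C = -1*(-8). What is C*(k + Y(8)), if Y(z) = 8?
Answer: 160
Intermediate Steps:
C = 8
k = 12 (k = -3 + 3*5 = -3 + 15 = 12)
C*(k + Y(8)) = 8*(12 + 8) = 8*20 = 160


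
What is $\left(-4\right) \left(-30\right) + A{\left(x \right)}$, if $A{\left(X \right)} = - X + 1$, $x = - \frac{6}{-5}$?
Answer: $\frac{599}{5} \approx 119.8$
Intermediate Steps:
$x = \frac{6}{5}$ ($x = \left(-6\right) \left(- \frac{1}{5}\right) = \frac{6}{5} \approx 1.2$)
$A{\left(X \right)} = 1 - X$
$\left(-4\right) \left(-30\right) + A{\left(x \right)} = \left(-4\right) \left(-30\right) + \left(1 - \frac{6}{5}\right) = 120 + \left(1 - \frac{6}{5}\right) = 120 - \frac{1}{5} = \frac{599}{5}$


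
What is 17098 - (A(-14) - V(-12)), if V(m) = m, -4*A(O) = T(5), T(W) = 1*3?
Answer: 68347/4 ≈ 17087.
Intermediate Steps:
T(W) = 3
A(O) = -¾ (A(O) = -¼*3 = -¾)
17098 - (A(-14) - V(-12)) = 17098 - (-¾ - 1*(-12)) = 17098 - (-¾ + 12) = 17098 - 1*45/4 = 17098 - 45/4 = 68347/4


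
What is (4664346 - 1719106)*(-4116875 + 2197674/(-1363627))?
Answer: -16534236016400346760/1363627 ≈ -1.2125e+13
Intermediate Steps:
(4664346 - 1719106)*(-4116875 + 2197674/(-1363627)) = 2945240*(-4116875 + 2197674*(-1/1363627)) = 2945240*(-4116875 - 2197674/1363627) = 2945240*(-5613884103299/1363627) = -16534236016400346760/1363627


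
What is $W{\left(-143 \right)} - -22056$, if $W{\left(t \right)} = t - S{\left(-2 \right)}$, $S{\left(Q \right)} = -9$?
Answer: $21922$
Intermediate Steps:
$W{\left(t \right)} = 9 + t$ ($W{\left(t \right)} = t - -9 = t + 9 = 9 + t$)
$W{\left(-143 \right)} - -22056 = \left(9 - 143\right) - -22056 = -134 + 22056 = 21922$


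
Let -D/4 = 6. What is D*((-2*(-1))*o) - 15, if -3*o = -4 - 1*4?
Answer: -143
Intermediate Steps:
D = -24 (D = -4*6 = -24)
o = 8/3 (o = -(-4 - 1*4)/3 = -(-4 - 4)/3 = -1/3*(-8) = 8/3 ≈ 2.6667)
D*((-2*(-1))*o) - 15 = -24*(-2*(-1))*8/3 - 15 = -48*8/3 - 15 = -24*16/3 - 15 = -128 - 15 = -143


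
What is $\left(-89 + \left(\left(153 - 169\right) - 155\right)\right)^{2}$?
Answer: $67600$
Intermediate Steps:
$\left(-89 + \left(\left(153 - 169\right) - 155\right)\right)^{2} = \left(-89 - 171\right)^{2} = \left(-260\right)^{2} = 67600$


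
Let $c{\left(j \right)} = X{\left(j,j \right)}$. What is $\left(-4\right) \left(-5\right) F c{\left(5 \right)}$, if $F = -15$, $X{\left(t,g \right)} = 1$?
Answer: $-300$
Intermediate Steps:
$c{\left(j \right)} = 1$
$\left(-4\right) \left(-5\right) F c{\left(5 \right)} = \left(-4\right) \left(-5\right) \left(-15\right) 1 = 20 \left(-15\right) 1 = \left(-300\right) 1 = -300$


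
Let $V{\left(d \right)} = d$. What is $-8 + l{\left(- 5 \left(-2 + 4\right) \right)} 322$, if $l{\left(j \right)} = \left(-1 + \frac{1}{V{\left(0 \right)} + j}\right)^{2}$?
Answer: $\frac{19081}{50} \approx 381.62$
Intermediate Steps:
$l{\left(j \right)} = \left(-1 + \frac{1}{j}\right)^{2}$ ($l{\left(j \right)} = \left(-1 + \frac{1}{0 + j}\right)^{2} = \left(-1 + \frac{1}{j}\right)^{2}$)
$-8 + l{\left(- 5 \left(-2 + 4\right) \right)} 322 = -8 + \frac{\left(-1 - 5 \left(-2 + 4\right)\right)^{2}}{25 \left(-2 + 4\right)^{2}} \cdot 322 = -8 + \frac{\left(-1 - 10\right)^{2}}{100} \cdot 322 = -8 + \frac{\left(-11\right)^{2}}{100} \cdot 322 = -8 + \frac{1}{100} \cdot 121 \cdot 322 = -8 + \frac{121}{100} \cdot 322 = -8 + \frac{19481}{50} = \frac{19081}{50}$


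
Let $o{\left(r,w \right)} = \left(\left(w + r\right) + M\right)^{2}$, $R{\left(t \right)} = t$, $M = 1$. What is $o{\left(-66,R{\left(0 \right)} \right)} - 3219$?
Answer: $1006$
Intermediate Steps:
$o{\left(r,w \right)} = \left(1 + r + w\right)^{2}$ ($o{\left(r,w \right)} = \left(\left(w + r\right) + 1\right)^{2} = \left(\left(r + w\right) + 1\right)^{2} = \left(1 + r + w\right)^{2}$)
$o{\left(-66,R{\left(0 \right)} \right)} - 3219 = \left(1 - 66 + 0\right)^{2} - 3219 = \left(-65\right)^{2} - 3219 = 4225 - 3219 = 1006$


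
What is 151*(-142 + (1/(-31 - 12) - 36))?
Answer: -1155905/43 ≈ -26882.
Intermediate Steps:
151*(-142 + (1/(-31 - 12) - 36)) = 151*(-142 + (1/(-43) - 36)) = 151*(-142 + (-1/43 - 36)) = 151*(-142 - 1549/43) = 151*(-7655/43) = -1155905/43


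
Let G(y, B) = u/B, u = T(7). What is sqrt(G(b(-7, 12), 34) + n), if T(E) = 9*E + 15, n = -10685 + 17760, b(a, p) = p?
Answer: sqrt(2045338)/17 ≈ 84.127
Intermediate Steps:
n = 7075
T(E) = 15 + 9*E
u = 78 (u = 15 + 9*7 = 15 + 63 = 78)
G(y, B) = 78/B
sqrt(G(b(-7, 12), 34) + n) = sqrt(78/34 + 7075) = sqrt(78*(1/34) + 7075) = sqrt(39/17 + 7075) = sqrt(120314/17) = sqrt(2045338)/17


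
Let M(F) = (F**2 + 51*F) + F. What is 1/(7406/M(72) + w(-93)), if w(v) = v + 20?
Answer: -4464/322169 ≈ -0.013856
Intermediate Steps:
M(F) = F**2 + 52*F
w(v) = 20 + v
1/(7406/M(72) + w(-93)) = 1/(7406/((72*(52 + 72))) + (20 - 93)) = 1/(7406/((72*124)) - 73) = 1/(7406/8928 - 73) = 1/(7406*(1/8928) - 73) = 1/(3703/4464 - 73) = 1/(-322169/4464) = -4464/322169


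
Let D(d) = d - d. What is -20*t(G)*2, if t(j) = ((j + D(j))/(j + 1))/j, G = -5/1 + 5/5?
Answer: 40/3 ≈ 13.333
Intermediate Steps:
G = -4 (G = -5*1 + 5*(⅕) = -5 + 1 = -4)
D(d) = 0
t(j) = 1/(1 + j) (t(j) = ((j + 0)/(j + 1))/j = (j/(1 + j))/j = 1/(1 + j))
-20*t(G)*2 = -20/(1 - 4)*2 = -20/(-3)*2 = -20*(-⅓)*2 = (20/3)*2 = 40/3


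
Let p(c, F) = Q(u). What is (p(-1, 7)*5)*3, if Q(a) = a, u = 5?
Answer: 75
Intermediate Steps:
p(c, F) = 5
(p(-1, 7)*5)*3 = (5*5)*3 = 25*3 = 75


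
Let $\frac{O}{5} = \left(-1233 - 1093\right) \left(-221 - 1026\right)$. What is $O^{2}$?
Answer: $210325696812100$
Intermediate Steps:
$O = 14502610$ ($O = 5 \left(-1233 - 1093\right) \left(-221 - 1026\right) = 5 \left(\left(-2326\right) \left(-1247\right)\right) = 5 \cdot 2900522 = 14502610$)
$O^{2} = 14502610^{2} = 210325696812100$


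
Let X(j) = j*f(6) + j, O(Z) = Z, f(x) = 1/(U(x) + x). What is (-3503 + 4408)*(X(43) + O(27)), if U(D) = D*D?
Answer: 2699615/42 ≈ 64277.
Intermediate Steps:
U(D) = D**2
f(x) = 1/(x + x**2) (f(x) = 1/(x**2 + x) = 1/(x + x**2))
X(j) = 43*j/42 (X(j) = j*(1/(6*(1 + 6))) + j = j*((1/6)/7) + j = j*((1/6)*(1/7)) + j = j*(1/42) + j = j/42 + j = 43*j/42)
(-3503 + 4408)*(X(43) + O(27)) = (-3503 + 4408)*((43/42)*43 + 27) = 905*(1849/42 + 27) = 905*(2983/42) = 2699615/42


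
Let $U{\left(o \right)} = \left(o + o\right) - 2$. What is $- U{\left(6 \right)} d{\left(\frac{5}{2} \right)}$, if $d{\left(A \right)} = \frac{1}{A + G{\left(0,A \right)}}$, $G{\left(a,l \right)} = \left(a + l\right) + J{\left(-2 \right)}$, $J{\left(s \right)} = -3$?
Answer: $-5$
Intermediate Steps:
$U{\left(o \right)} = -2 + 2 o$ ($U{\left(o \right)} = 2 o - 2 = -2 + 2 o$)
$G{\left(a,l \right)} = -3 + a + l$ ($G{\left(a,l \right)} = \left(a + l\right) - 3 = -3 + a + l$)
$d{\left(A \right)} = \frac{1}{-3 + 2 A}$ ($d{\left(A \right)} = \frac{1}{A + \left(-3 + 0 + A\right)} = \frac{1}{A + \left(-3 + A\right)} = \frac{1}{-3 + 2 A}$)
$- U{\left(6 \right)} d{\left(\frac{5}{2} \right)} = \frac{\left(-1\right) \left(-2 + 2 \cdot 6\right)}{-3 + 2 \cdot \frac{5}{2}} = \frac{\left(-1\right) \left(-2 + 12\right)}{-3 + 2 \cdot 5 \cdot \frac{1}{2}} = \frac{\left(-1\right) 10}{-3 + 2 \cdot \frac{5}{2}} = - \frac{10}{-3 + 5} = - \frac{10}{2} = \left(-10\right) \frac{1}{2} = -5$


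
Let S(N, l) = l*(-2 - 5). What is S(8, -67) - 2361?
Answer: -1892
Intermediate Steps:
S(N, l) = -7*l (S(N, l) = l*(-7) = -7*l)
S(8, -67) - 2361 = -7*(-67) - 2361 = 469 - 2361 = -1892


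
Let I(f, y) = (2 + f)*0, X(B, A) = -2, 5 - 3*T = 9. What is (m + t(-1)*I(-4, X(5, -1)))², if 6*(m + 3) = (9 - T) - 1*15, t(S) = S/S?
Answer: 1156/81 ≈ 14.272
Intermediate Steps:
T = -4/3 (T = 5/3 - ⅓*9 = 5/3 - 3 = -4/3 ≈ -1.3333)
t(S) = 1
I(f, y) = 0
m = -34/9 (m = -3 + ((9 - 1*(-4/3)) - 1*15)/6 = -3 + ((9 + 4/3) - 15)/6 = -3 + (31/3 - 15)/6 = -3 + (⅙)*(-14/3) = -3 - 7/9 = -34/9 ≈ -3.7778)
(m + t(-1)*I(-4, X(5, -1)))² = (-34/9 + 1*0)² = (-34/9 + 0)² = (-34/9)² = 1156/81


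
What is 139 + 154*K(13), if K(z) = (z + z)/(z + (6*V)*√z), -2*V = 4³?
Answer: 5118285/36851 - 59136*√13/36851 ≈ 133.11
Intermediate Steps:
V = -32 (V = -½*4³ = -½*64 = -32)
K(z) = 2*z/(z - 192*√z) (K(z) = (z + z)/(z + (6*(-32))*√z) = (2*z)/(z - 192*√z) = 2*z/(z - 192*√z))
139 + 154*K(13) = 139 + 154*(2*13/(13 - 192*√13)) = 139 + 154*(26/(13 - 192*√13)) = 139 + 4004/(13 - 192*√13)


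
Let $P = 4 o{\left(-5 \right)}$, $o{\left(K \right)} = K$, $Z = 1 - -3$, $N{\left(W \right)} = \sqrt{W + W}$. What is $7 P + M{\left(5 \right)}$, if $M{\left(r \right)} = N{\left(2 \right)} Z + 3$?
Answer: $-129$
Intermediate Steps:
$N{\left(W \right)} = \sqrt{2} \sqrt{W}$ ($N{\left(W \right)} = \sqrt{2 W} = \sqrt{2} \sqrt{W}$)
$Z = 4$ ($Z = 1 + 3 = 4$)
$M{\left(r \right)} = 11$ ($M{\left(r \right)} = \sqrt{2} \sqrt{2} \cdot 4 + 3 = 2 \cdot 4 + 3 = 8 + 3 = 11$)
$P = -20$ ($P = 4 \left(-5\right) = -20$)
$7 P + M{\left(5 \right)} = 7 \left(-20\right) + 11 = -140 + 11 = -129$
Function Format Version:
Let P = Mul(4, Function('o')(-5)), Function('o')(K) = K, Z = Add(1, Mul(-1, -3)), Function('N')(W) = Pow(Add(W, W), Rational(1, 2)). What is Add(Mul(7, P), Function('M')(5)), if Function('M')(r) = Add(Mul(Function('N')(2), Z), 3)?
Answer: -129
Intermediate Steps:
Function('N')(W) = Mul(Pow(2, Rational(1, 2)), Pow(W, Rational(1, 2))) (Function('N')(W) = Pow(Mul(2, W), Rational(1, 2)) = Mul(Pow(2, Rational(1, 2)), Pow(W, Rational(1, 2))))
Z = 4 (Z = Add(1, 3) = 4)
Function('M')(r) = 11 (Function('M')(r) = Add(Mul(Mul(Pow(2, Rational(1, 2)), Pow(2, Rational(1, 2))), 4), 3) = Add(Mul(2, 4), 3) = Add(8, 3) = 11)
P = -20 (P = Mul(4, -5) = -20)
Add(Mul(7, P), Function('M')(5)) = Add(Mul(7, -20), 11) = Add(-140, 11) = -129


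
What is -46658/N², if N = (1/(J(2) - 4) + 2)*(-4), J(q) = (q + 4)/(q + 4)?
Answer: -209961/200 ≈ -1049.8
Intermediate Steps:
J(q) = 1 (J(q) = (4 + q)/(4 + q) = 1)
N = -20/3 (N = (1/(1 - 4) + 2)*(-4) = (1/(-3) + 2)*(-4) = (-⅓ + 2)*(-4) = (5/3)*(-4) = -20/3 ≈ -6.6667)
-46658/N² = -46658/((-20/3)²) = -46658/400/9 = -46658*9/400 = -209961/200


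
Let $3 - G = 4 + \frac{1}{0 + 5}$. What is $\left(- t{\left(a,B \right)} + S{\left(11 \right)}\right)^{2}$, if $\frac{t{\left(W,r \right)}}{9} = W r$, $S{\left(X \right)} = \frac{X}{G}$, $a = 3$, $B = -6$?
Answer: $\frac{840889}{36} \approx 23358.0$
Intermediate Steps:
$G = - \frac{6}{5}$ ($G = 3 - \left(4 + \frac{1}{0 + 5}\right) = 3 - \left(4 + \frac{1}{5}\right) = 3 - \frac{21}{5} = - \frac{6}{5} \approx -1.2$)
$S{\left(X \right)} = - \frac{5 X}{6}$ ($S{\left(X \right)} = \frac{X}{- \frac{6}{5}} = X \left(- \frac{5}{6}\right) = - \frac{5 X}{6}$)
$t{\left(W,r \right)} = 9 W r$
$\left(- t{\left(a,B \right)} + S{\left(11 \right)}\right)^{2} = \left(- 9 \cdot 3 \left(-6\right) - \frac{55}{6}\right)^{2} = \left(\left(-1\right) \left(-162\right) - \frac{55}{6}\right)^{2} = \left(162 - \frac{55}{6}\right)^{2} = \left(\frac{917}{6}\right)^{2} = \frac{840889}{36}$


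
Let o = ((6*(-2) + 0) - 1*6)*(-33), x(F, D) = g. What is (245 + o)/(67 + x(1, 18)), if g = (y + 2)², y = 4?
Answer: 839/103 ≈ 8.1456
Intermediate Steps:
g = 36 (g = (4 + 2)² = 6² = 36)
x(F, D) = 36
o = 594 (o = ((-12 + 0) - 6)*(-33) = (-12 - 6)*(-33) = -18*(-33) = 594)
(245 + o)/(67 + x(1, 18)) = (245 + 594)/(67 + 36) = 839/103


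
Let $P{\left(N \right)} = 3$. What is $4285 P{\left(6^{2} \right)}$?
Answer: $12855$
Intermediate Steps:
$4285 P{\left(6^{2} \right)} = 4285 \cdot 3 = 12855$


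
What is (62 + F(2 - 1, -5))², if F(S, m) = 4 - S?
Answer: 4225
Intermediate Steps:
(62 + F(2 - 1, -5))² = (62 + (4 - (2 - 1)))² = (62 + (4 - 1*1))² = (62 + (4 - 1))² = (62 + 3)² = 65² = 4225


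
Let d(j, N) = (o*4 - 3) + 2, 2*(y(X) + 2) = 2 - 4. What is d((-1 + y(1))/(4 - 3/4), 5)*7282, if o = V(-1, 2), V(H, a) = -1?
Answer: -36410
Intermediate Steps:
o = -1
y(X) = -3 (y(X) = -2 + (2 - 4)/2 = -2 + (½)*(-2) = -2 - 1 = -3)
d(j, N) = -5 (d(j, N) = (-1*4 - 3) + 2 = (-4 - 3) + 2 = -7 + 2 = -5)
d((-1 + y(1))/(4 - 3/4), 5)*7282 = -5*7282 = -36410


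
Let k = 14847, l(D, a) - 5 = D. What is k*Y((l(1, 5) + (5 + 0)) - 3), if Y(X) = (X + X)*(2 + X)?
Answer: 2375520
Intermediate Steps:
l(D, a) = 5 + D
Y(X) = 2*X*(2 + X) (Y(X) = (2*X)*(2 + X) = 2*X*(2 + X))
k*Y((l(1, 5) + (5 + 0)) - 3) = 14847*(2*(((5 + 1) + (5 + 0)) - 3)*(2 + (((5 + 1) + (5 + 0)) - 3))) = 14847*(2*((6 + 5) - 3)*(2 + ((6 + 5) - 3))) = 14847*(2*(11 - 3)*(2 + (11 - 3))) = 14847*(2*8*(2 + 8)) = 14847*(2*8*10) = 14847*160 = 2375520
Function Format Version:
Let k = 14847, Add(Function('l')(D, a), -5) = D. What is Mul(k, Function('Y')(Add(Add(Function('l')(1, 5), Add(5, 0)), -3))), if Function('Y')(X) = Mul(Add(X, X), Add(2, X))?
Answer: 2375520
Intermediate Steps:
Function('l')(D, a) = Add(5, D)
Function('Y')(X) = Mul(2, X, Add(2, X)) (Function('Y')(X) = Mul(Mul(2, X), Add(2, X)) = Mul(2, X, Add(2, X)))
Mul(k, Function('Y')(Add(Add(Function('l')(1, 5), Add(5, 0)), -3))) = Mul(14847, Mul(2, Add(Add(Add(5, 1), Add(5, 0)), -3), Add(2, Add(Add(Add(5, 1), Add(5, 0)), -3)))) = Mul(14847, Mul(2, Add(Add(6, 5), -3), Add(2, Add(Add(6, 5), -3)))) = Mul(14847, Mul(2, Add(11, -3), Add(2, Add(11, -3)))) = Mul(14847, Mul(2, 8, Add(2, 8))) = Mul(14847, Mul(2, 8, 10)) = Mul(14847, 160) = 2375520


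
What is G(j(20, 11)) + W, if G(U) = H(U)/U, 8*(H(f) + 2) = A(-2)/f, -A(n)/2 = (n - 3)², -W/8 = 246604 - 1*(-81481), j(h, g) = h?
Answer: -839897637/320 ≈ -2.6247e+6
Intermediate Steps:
W = -2624680 (W = -8*(246604 - 1*(-81481)) = -8*(246604 + 81481) = -8*328085 = -2624680)
A(n) = -2*(-3 + n)² (A(n) = -2*(n - 3)² = -2*(-3 + n)²)
H(f) = -2 - 25/(4*f) (H(f) = -2 + ((-2*(-3 - 2)²)/f)/8 = -2 + ((-2*(-5)²)/f)/8 = -2 + ((-2*25)/f)/8 = -2 + (-50/f)/8 = -2 - 25/(4*f))
G(U) = (-2 - 25/(4*U))/U
G(j(20, 11)) + W = (¼)*(-25 - 8*20)/20² - 2624680 = (¼)*(1/400)*(-25 - 160) - 2624680 = (¼)*(1/400)*(-185) - 2624680 = -37/320 - 2624680 = -839897637/320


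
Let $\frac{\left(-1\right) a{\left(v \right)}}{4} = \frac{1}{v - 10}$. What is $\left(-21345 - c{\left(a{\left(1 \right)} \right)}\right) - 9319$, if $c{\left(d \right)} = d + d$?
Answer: $- \frac{275984}{9} \approx -30665.0$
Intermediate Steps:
$a{\left(v \right)} = - \frac{4}{-10 + v}$ ($a{\left(v \right)} = - \frac{4}{v - 10} = - \frac{4}{-10 + v}$)
$c{\left(d \right)} = 2 d$
$\left(-21345 - c{\left(a{\left(1 \right)} \right)}\right) - 9319 = \left(-21345 - 2 \left(- \frac{4}{-10 + 1}\right)\right) - 9319 = \left(-21345 - 2 \left(- \frac{4}{-9}\right)\right) - 9319 = \left(-21345 - 2 \left(\left(-4\right) \left(- \frac{1}{9}\right)\right)\right) - 9319 = \left(-21345 - 2 \cdot \frac{4}{9}\right) - 9319 = \left(-21345 - \frac{8}{9}\right) - 9319 = - \frac{192113}{9} - 9319 = - \frac{275984}{9}$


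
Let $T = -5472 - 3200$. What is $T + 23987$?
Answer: $15315$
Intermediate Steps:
$T = -8672$
$T + 23987 = -8672 + 23987 = 15315$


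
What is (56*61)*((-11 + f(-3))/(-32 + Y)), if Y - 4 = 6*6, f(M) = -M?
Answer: -3416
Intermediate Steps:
Y = 40 (Y = 4 + 6*6 = 4 + 36 = 40)
(56*61)*((-11 + f(-3))/(-32 + Y)) = (56*61)*((-11 - 1*(-3))/(-32 + 40)) = 3416*((-11 + 3)/8) = 3416*(-8*⅛) = 3416*(-1) = -3416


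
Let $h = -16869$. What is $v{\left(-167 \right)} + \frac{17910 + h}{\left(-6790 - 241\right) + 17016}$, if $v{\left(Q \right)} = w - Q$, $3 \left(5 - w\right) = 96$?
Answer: $\frac{1398941}{9985} \approx 140.1$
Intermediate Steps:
$w = -27$ ($w = 5 - 32 = -27$)
$v{\left(Q \right)} = -27 - Q$
$v{\left(-167 \right)} + \frac{17910 + h}{\left(-6790 - 241\right) + 17016} = \left(-27 - -167\right) + \frac{17910 - 16869}{\left(-6790 - 241\right) + 17016} = \left(-27 + 167\right) + \frac{1041}{-7031 + 17016} = 140 + \frac{1041}{9985} = \frac{1398941}{9985}$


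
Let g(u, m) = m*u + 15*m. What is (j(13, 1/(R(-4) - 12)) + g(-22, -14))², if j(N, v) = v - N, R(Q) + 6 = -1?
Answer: 2604996/361 ≈ 7216.1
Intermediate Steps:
R(Q) = -7 (R(Q) = -6 - 1 = -7)
g(u, m) = 15*m + m*u
(j(13, 1/(R(-4) - 12)) + g(-22, -14))² = ((1/(-7 - 12) - 1*13) - 14*(15 - 22))² = ((1/(-19) - 13) - 14*(-7))² = ((-1/19 - 13) + 98)² = (-248/19 + 98)² = (1614/19)² = 2604996/361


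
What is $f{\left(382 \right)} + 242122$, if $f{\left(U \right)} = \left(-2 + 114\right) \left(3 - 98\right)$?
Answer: $231482$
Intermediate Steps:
$f{\left(U \right)} = -10640$ ($f{\left(U \right)} = 112 \left(-95\right) = -10640$)
$f{\left(382 \right)} + 242122 = -10640 + 242122 = 231482$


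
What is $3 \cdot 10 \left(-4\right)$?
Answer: $-120$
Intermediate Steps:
$3 \cdot 10 \left(-4\right) = 30 \left(-4\right) = -120$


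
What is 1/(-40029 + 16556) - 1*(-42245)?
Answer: 991616884/23473 ≈ 42245.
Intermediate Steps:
1/(-40029 + 16556) - 1*(-42245) = 1/(-23473) + 42245 = -1/23473 + 42245 = 991616884/23473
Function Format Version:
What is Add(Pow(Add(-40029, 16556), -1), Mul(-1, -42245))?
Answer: Rational(991616884, 23473) ≈ 42245.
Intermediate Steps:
Add(Pow(Add(-40029, 16556), -1), Mul(-1, -42245)) = Add(Pow(-23473, -1), 42245) = Add(Rational(-1, 23473), 42245) = Rational(991616884, 23473)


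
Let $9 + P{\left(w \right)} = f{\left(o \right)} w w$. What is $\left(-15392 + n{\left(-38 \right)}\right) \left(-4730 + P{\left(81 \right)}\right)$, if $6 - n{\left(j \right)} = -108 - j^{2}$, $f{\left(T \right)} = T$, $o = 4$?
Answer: $-297500170$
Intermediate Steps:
$P{\left(w \right)} = -9 + 4 w^{2}$ ($P{\left(w \right)} = -9 + 4 w w = -9 + 4 w^{2}$)
$n{\left(j \right)} = 114 + j^{2}$ ($n{\left(j \right)} = 6 - \left(-108 - j^{2}\right) = 6 + \left(108 + j^{2}\right) = 114 + j^{2}$)
$\left(-15392 + n{\left(-38 \right)}\right) \left(-4730 + P{\left(81 \right)}\right) = \left(-15392 + \left(114 + \left(-38\right)^{2}\right)\right) \left(-4730 - \left(9 - 4 \cdot 81^{2}\right)\right) = \left(-15392 + \left(114 + 1444\right)\right) \left(-4730 + \left(-9 + 4 \cdot 6561\right)\right) = \left(-15392 + 1558\right) \left(-4730 + \left(-9 + 26244\right)\right) = - 13834 \left(-4730 + 26235\right) = \left(-13834\right) 21505 = -297500170$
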